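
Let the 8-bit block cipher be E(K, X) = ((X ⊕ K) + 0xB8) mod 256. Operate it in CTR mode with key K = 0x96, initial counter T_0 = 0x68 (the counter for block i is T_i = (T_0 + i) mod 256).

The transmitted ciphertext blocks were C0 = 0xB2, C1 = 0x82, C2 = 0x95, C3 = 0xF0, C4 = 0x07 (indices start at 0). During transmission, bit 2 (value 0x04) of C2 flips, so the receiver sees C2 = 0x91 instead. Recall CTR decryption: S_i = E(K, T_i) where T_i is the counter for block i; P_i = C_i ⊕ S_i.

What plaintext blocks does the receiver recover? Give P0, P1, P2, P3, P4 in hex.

Only C2 changed, to 0x91. In CTR, a change in C_i flips the same bit in P_i only; the keystream is unaffected. Decrypting the received ciphertext:
P0: T = 0x68, S = E(K, T) = 0xB6; 0xB2 ⊕ 0xB6 = 0x04.
P1: T = 0x69, S = E(K, T) = 0xB7; 0x82 ⊕ 0xB7 = 0x35.
P2: T = 0x6A, S = E(K, T) = 0xB4; 0x91 ⊕ 0xB4 = 0x25.
P3: T = 0x6B, S = E(K, T) = 0xB5; 0xF0 ⊕ 0xB5 = 0x45.
P4: T = 0x6C, S = E(K, T) = 0xB2; 0x07 ⊕ 0xB2 = 0xB5.
Blocks that differ from the original plaintext: P2.

P0 = 0x04, P1 = 0x35, P2 = 0x25, P3 = 0x45, P4 = 0xB5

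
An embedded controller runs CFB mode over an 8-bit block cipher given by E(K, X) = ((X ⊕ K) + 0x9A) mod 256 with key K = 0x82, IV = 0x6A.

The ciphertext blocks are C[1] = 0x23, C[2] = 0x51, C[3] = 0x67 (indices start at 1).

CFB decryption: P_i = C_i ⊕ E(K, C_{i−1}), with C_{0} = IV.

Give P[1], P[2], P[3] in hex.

P[1]: E(K, 0x6A) = 0x82; 0x23 ⊕ 0x82 = 0xA1.
P[2]: E(K, 0x23) = 0x3B; 0x51 ⊕ 0x3B = 0x6A.
P[3]: E(K, 0x51) = 0x6D; 0x67 ⊕ 0x6D = 0x0A.

P[1] = 0xA1, P[2] = 0x6A, P[3] = 0x0A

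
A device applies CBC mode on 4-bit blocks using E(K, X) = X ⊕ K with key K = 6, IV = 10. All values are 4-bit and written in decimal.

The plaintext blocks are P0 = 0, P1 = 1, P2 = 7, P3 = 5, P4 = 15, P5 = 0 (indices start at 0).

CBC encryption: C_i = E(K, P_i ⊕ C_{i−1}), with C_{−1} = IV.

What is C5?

C5 = 6

C0: P0 ⊕ 10 = 10; E(K, 10) = 12.
C1: P1 ⊕ 12 = 13; E(K, 13) = 11.
C2: P2 ⊕ 11 = 12; E(K, 12) = 10.
C3: P3 ⊕ 10 = 15; E(K, 15) = 9.
C4: P4 ⊕ 9 = 6; E(K, 6) = 0.
C5: P5 ⊕ 0 = 0; E(K, 0) = 6.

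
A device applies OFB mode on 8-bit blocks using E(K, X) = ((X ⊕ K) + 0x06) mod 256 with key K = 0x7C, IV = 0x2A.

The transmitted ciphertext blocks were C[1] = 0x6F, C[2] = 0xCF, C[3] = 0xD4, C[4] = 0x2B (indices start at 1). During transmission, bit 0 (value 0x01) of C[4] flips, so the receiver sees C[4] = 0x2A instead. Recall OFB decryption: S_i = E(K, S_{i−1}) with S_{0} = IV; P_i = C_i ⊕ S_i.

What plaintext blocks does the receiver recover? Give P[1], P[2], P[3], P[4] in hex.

Only C[4] changed, to 0x2A. In OFB, a change in C_i flips the same bit in P_i only; the keystream is unaffected. Decrypting the received ciphertext:
P[1]: S = E(K, 0x2A) = 0x5C; 0x6F ⊕ 0x5C = 0x33.
P[2]: S = E(K, 0x5C) = 0x26; 0xCF ⊕ 0x26 = 0xE9.
P[3]: S = E(K, 0x26) = 0x60; 0xD4 ⊕ 0x60 = 0xB4.
P[4]: S = E(K, 0x60) = 0x22; 0x2A ⊕ 0x22 = 0x08.
Blocks that differ from the original plaintext: P[4].

P[1] = 0x33, P[2] = 0xE9, P[3] = 0xB4, P[4] = 0x08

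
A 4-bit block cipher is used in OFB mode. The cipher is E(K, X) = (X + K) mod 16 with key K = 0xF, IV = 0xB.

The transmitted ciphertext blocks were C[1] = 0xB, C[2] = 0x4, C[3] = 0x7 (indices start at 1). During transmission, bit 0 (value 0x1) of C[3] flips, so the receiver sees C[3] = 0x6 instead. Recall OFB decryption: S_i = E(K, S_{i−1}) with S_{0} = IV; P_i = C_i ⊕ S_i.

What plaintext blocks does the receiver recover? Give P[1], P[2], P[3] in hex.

P[1] = 0x1, P[2] = 0xD, P[3] = 0xE

Only C[3] changed, to 0x6. In OFB, a change in C_i flips the same bit in P_i only; the keystream is unaffected. Decrypting the received ciphertext:
P[1]: S = E(K, 0xB) = 0xA; 0xB ⊕ 0xA = 0x1.
P[2]: S = E(K, 0xA) = 0x9; 0x4 ⊕ 0x9 = 0xD.
P[3]: S = E(K, 0x9) = 0x8; 0x6 ⊕ 0x8 = 0xE.
Blocks that differ from the original plaintext: P[3].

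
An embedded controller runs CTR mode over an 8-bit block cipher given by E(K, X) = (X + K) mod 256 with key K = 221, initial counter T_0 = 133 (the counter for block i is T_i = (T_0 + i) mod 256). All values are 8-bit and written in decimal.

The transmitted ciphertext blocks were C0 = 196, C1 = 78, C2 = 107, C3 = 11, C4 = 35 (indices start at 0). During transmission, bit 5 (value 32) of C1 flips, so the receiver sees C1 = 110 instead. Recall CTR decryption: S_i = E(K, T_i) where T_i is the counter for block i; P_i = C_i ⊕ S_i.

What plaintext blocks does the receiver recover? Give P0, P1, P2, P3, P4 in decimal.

P0 = 166, P1 = 13, P2 = 15, P3 = 110, P4 = 69

Only C1 changed, to 110. In CTR, a change in C_i flips the same bit in P_i only; the keystream is unaffected. Decrypting the received ciphertext:
P0: T = 133, S = E(K, T) = 98; 196 ⊕ 98 = 166.
P1: T = 134, S = E(K, T) = 99; 110 ⊕ 99 = 13.
P2: T = 135, S = E(K, T) = 100; 107 ⊕ 100 = 15.
P3: T = 136, S = E(K, T) = 101; 11 ⊕ 101 = 110.
P4: T = 137, S = E(K, T) = 102; 35 ⊕ 102 = 69.
Blocks that differ from the original plaintext: P1.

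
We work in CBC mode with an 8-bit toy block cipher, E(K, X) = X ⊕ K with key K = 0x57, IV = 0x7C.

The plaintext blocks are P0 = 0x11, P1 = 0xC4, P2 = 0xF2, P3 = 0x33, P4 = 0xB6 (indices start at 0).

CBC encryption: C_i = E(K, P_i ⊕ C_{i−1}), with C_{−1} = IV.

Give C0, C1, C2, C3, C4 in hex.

C0: P0 ⊕ 0x7C = 0x6D; E(K, 0x6D) = 0x3A.
C1: P1 ⊕ 0x3A = 0xFE; E(K, 0xFE) = 0xA9.
C2: P2 ⊕ 0xA9 = 0x5B; E(K, 0x5B) = 0x0C.
C3: P3 ⊕ 0x0C = 0x3F; E(K, 0x3F) = 0x68.
C4: P4 ⊕ 0x68 = 0xDE; E(K, 0xDE) = 0x89.

C0 = 0x3A, C1 = 0xA9, C2 = 0x0C, C3 = 0x68, C4 = 0x89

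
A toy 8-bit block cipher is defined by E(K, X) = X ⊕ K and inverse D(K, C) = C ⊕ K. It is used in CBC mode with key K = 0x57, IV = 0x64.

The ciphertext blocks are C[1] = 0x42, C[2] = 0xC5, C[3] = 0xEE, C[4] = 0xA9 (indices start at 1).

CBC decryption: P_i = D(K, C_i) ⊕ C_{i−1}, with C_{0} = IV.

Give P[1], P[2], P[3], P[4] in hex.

P[1]: D(K, 0x42) = 0x15; 0x15 ⊕ 0x64 = 0x71.
P[2]: D(K, 0xC5) = 0x92; 0x92 ⊕ 0x42 = 0xD0.
P[3]: D(K, 0xEE) = 0xB9; 0xB9 ⊕ 0xC5 = 0x7C.
P[4]: D(K, 0xA9) = 0xFE; 0xFE ⊕ 0xEE = 0x10.

P[1] = 0x71, P[2] = 0xD0, P[3] = 0x7C, P[4] = 0x10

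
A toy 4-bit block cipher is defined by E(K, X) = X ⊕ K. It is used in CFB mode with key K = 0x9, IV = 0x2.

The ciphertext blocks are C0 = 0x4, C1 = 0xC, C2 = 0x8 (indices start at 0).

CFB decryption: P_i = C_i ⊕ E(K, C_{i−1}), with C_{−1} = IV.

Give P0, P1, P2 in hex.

P0 = 0xF, P1 = 0x1, P2 = 0xD

P0: E(K, 0x2) = 0xB; 0x4 ⊕ 0xB = 0xF.
P1: E(K, 0x4) = 0xD; 0xC ⊕ 0xD = 0x1.
P2: E(K, 0xC) = 0x5; 0x8 ⊕ 0x5 = 0xD.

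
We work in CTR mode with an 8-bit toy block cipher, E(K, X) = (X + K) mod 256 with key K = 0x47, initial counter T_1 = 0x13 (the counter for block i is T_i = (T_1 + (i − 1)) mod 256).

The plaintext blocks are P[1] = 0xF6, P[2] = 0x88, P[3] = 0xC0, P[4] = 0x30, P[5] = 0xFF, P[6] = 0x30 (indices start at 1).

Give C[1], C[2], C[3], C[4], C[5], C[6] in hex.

CTR encryption: S_i = E(K, T_i) where T_i is the counter for block i; C_i = P_i ⊕ S_i.
C[1]: T = 0x13, S = E(K, T) = 0x5A; 0xF6 ⊕ 0x5A = 0xAC.
C[2]: T = 0x14, S = E(K, T) = 0x5B; 0x88 ⊕ 0x5B = 0xD3.
C[3]: T = 0x15, S = E(K, T) = 0x5C; 0xC0 ⊕ 0x5C = 0x9C.
C[4]: T = 0x16, S = E(K, T) = 0x5D; 0x30 ⊕ 0x5D = 0x6D.
C[5]: T = 0x17, S = E(K, T) = 0x5E; 0xFF ⊕ 0x5E = 0xA1.
C[6]: T = 0x18, S = E(K, T) = 0x5F; 0x30 ⊕ 0x5F = 0x6F.

C[1] = 0xAC, C[2] = 0xD3, C[3] = 0x9C, C[4] = 0x6D, C[5] = 0xA1, C[6] = 0x6F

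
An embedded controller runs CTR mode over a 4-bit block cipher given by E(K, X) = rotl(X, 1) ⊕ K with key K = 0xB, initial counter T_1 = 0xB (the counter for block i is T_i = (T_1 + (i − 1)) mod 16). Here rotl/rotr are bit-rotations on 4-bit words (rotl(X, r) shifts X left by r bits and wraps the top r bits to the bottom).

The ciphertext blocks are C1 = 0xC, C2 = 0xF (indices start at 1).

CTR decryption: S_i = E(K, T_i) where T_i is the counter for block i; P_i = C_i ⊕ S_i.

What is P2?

P2 = 0xD

P2: T = 0xC, S = E(K, T) = 0x2; 0xF ⊕ 0x2 = 0xD.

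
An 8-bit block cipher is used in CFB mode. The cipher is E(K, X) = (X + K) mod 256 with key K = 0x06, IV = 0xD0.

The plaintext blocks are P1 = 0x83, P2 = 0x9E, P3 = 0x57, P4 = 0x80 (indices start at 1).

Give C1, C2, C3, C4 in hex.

CFB encryption: C_i = P_i ⊕ E(K, C_{i−1}), with C_{0} = IV.
C1: E(K, 0xD0) = 0xD6; 0x83 ⊕ 0xD6 = 0x55.
C2: E(K, 0x55) = 0x5B; 0x9E ⊕ 0x5B = 0xC5.
C3: E(K, 0xC5) = 0xCB; 0x57 ⊕ 0xCB = 0x9C.
C4: E(K, 0x9C) = 0xA2; 0x80 ⊕ 0xA2 = 0x22.

C1 = 0x55, C2 = 0xC5, C3 = 0x9C, C4 = 0x22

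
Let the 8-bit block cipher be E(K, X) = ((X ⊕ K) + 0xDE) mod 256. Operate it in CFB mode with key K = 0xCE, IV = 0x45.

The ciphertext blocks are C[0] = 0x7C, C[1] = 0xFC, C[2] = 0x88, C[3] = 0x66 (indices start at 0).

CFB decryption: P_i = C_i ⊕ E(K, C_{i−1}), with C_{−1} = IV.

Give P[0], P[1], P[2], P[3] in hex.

P[0] = 0x15, P[1] = 0x6C, P[2] = 0x98, P[3] = 0x42

P[0]: E(K, 0x45) = 0x69; 0x7C ⊕ 0x69 = 0x15.
P[1]: E(K, 0x7C) = 0x90; 0xFC ⊕ 0x90 = 0x6C.
P[2]: E(K, 0xFC) = 0x10; 0x88 ⊕ 0x10 = 0x98.
P[3]: E(K, 0x88) = 0x24; 0x66 ⊕ 0x24 = 0x42.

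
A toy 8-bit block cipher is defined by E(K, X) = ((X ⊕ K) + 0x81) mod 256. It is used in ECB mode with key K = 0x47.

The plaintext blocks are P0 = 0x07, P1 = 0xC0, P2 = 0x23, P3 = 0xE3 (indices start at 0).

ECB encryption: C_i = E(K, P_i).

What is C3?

C3 = 0x25

C3: E(K, 0xE3) = 0x25.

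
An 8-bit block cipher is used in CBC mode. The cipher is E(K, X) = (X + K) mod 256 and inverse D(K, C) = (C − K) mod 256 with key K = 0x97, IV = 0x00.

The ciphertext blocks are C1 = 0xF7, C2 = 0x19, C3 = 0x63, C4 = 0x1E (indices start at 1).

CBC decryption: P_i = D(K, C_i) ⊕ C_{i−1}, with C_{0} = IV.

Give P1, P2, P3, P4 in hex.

P1: D(K, 0xF7) = 0x60; 0x60 ⊕ 0x00 = 0x60.
P2: D(K, 0x19) = 0x82; 0x82 ⊕ 0xF7 = 0x75.
P3: D(K, 0x63) = 0xCC; 0xCC ⊕ 0x19 = 0xD5.
P4: D(K, 0x1E) = 0x87; 0x87 ⊕ 0x63 = 0xE4.

P1 = 0x60, P2 = 0x75, P3 = 0xD5, P4 = 0xE4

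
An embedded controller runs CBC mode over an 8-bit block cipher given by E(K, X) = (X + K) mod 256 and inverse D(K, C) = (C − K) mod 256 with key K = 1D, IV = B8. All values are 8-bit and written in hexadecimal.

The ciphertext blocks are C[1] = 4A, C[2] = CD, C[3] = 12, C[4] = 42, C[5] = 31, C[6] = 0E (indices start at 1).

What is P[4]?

P[4] = 37

CBC decryption: P_i = D(K, C_i) ⊕ C_{i−1}, with C_{0} = IV.
P[4]: D(K, 42) = 25; 25 ⊕ 12 = 37.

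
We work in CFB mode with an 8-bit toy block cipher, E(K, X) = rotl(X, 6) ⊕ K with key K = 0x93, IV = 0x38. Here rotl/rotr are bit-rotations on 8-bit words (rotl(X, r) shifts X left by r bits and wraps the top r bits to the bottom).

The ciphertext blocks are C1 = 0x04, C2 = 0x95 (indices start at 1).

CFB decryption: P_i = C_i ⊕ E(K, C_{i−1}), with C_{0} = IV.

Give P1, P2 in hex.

P1 = 0x99, P2 = 0x07

P1: E(K, 0x38) = 0x9D; 0x04 ⊕ 0x9D = 0x99.
P2: E(K, 0x04) = 0x92; 0x95 ⊕ 0x92 = 0x07.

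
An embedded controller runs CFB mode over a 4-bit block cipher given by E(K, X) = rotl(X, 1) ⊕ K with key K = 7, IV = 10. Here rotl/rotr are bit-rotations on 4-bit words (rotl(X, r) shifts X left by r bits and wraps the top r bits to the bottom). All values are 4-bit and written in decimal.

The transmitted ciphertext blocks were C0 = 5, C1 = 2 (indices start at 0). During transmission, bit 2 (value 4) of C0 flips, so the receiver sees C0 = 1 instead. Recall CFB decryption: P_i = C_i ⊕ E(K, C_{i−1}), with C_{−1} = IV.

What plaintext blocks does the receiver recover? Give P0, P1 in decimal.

Only C0 changed, to 1. In CFB, a change in C_i flips the same bit in P_i and garbles P_{i+1}. Decrypting the received ciphertext:
P0: E(K, 10) = 2; 1 ⊕ 2 = 3.
P1: E(K, 1) = 5; 2 ⊕ 5 = 7.
Blocks that differ from the original plaintext: P0, P1.

P0 = 3, P1 = 7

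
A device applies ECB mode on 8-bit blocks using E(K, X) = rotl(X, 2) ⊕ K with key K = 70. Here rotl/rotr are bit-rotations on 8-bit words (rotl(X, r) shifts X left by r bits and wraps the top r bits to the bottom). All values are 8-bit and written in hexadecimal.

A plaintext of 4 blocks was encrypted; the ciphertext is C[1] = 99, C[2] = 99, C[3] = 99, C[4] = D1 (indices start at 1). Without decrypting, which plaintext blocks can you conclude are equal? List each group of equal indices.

P[1] = P[2] = P[3]

ECB encrypts each block independently with the same key, so equal ciphertext blocks imply equal plaintext blocks.
C[1] = C[2] = C[3] = 99, so P[1] = P[2] = P[3].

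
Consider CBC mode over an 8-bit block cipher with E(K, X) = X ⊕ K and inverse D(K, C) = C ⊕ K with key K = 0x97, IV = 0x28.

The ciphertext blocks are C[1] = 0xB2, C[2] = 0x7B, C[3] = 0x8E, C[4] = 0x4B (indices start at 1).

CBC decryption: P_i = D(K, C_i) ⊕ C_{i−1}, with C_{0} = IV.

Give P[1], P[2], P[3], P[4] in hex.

P[1] = 0x0D, P[2] = 0x5E, P[3] = 0x62, P[4] = 0x52

P[1]: D(K, 0xB2) = 0x25; 0x25 ⊕ 0x28 = 0x0D.
P[2]: D(K, 0x7B) = 0xEC; 0xEC ⊕ 0xB2 = 0x5E.
P[3]: D(K, 0x8E) = 0x19; 0x19 ⊕ 0x7B = 0x62.
P[4]: D(K, 0x4B) = 0xDC; 0xDC ⊕ 0x8E = 0x52.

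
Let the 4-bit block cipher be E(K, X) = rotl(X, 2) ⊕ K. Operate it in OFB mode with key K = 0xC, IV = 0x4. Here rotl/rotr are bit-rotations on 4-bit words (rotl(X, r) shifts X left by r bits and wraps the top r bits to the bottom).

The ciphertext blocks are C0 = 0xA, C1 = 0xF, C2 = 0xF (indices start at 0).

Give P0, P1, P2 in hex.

P0 = 0x7, P1 = 0x4, P2 = 0xD

OFB decryption: S_i = E(K, S_{i−1}) with S_{−1} = IV; P_i = C_i ⊕ S_i.
P0: S = E(K, 0x4) = 0xD; 0xA ⊕ 0xD = 0x7.
P1: S = E(K, 0xD) = 0xB; 0xF ⊕ 0xB = 0x4.
P2: S = E(K, 0xB) = 0x2; 0xF ⊕ 0x2 = 0xD.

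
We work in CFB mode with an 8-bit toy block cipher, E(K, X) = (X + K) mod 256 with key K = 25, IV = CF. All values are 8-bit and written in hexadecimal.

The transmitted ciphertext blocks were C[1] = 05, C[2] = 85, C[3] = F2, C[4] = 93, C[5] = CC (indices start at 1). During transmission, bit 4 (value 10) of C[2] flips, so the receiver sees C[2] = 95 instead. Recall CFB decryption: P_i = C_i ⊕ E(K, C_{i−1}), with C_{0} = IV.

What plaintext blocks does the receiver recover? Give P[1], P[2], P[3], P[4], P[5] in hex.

P[1] = F1, P[2] = BF, P[3] = 48, P[4] = 84, P[5] = 74

Only C[2] changed, to 95. In CFB, a change in C_i flips the same bit in P_i and garbles P_{i+1}. Decrypting the received ciphertext:
P[1]: E(K, CF) = F4; 05 ⊕ F4 = F1.
P[2]: E(K, 05) = 2A; 95 ⊕ 2A = BF.
P[3]: E(K, 95) = BA; F2 ⊕ BA = 48.
P[4]: E(K, F2) = 17; 93 ⊕ 17 = 84.
P[5]: E(K, 93) = B8; CC ⊕ B8 = 74.
Blocks that differ from the original plaintext: P[2], P[3].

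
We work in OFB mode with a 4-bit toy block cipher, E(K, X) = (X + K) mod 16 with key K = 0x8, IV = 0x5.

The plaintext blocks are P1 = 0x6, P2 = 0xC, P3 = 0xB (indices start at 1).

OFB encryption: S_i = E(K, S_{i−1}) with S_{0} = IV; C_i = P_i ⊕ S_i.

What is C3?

C1: S = E(K, 0x5) = 0xD; 0x6 ⊕ 0xD = 0xB.
C2: S = E(K, 0xD) = 0x5; 0xC ⊕ 0x5 = 0x9.
C3: S = E(K, 0x5) = 0xD; 0xB ⊕ 0xD = 0x6.

C3 = 0x6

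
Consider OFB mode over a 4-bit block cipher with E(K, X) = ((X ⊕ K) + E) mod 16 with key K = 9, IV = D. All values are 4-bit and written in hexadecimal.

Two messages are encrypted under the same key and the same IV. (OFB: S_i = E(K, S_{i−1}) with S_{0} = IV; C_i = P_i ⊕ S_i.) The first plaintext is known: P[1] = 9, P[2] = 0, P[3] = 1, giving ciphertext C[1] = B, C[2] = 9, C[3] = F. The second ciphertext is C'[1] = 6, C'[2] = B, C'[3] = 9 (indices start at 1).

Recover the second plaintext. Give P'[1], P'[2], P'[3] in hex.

P'[1] = 4, P'[2] = 2, P'[3] = 7

In OFB with a reused IV, both messages share the same keystream S_i, so C_i ⊕ C'_i = P_i ⊕ P'_i and thus P'_i = P_i ⊕ C_i ⊕ C'_i.
P'[1]: 9 ⊕ B ⊕ 6 = 4.
P'[2]: 0 ⊕ 9 ⊕ B = 2.
P'[3]: 1 ⊕ F ⊕ 9 = 7.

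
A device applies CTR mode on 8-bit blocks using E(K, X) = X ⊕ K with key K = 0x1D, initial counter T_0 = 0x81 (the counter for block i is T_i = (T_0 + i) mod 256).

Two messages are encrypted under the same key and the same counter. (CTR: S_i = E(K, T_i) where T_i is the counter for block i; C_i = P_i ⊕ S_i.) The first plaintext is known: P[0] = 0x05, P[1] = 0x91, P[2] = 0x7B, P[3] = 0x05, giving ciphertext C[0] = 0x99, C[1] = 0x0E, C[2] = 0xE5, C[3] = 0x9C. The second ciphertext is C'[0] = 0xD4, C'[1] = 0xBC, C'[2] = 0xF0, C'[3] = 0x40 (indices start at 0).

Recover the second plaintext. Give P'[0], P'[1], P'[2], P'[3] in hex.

In CTR with a reused counter, both messages share the same keystream S_i, so C_i ⊕ C'_i = P_i ⊕ P'_i and thus P'_i = P_i ⊕ C_i ⊕ C'_i.
P'[0]: 0x05 ⊕ 0x99 ⊕ 0xD4 = 0x48.
P'[1]: 0x91 ⊕ 0x0E ⊕ 0xBC = 0x23.
P'[2]: 0x7B ⊕ 0xE5 ⊕ 0xF0 = 0x6E.
P'[3]: 0x05 ⊕ 0x9C ⊕ 0x40 = 0xD9.

P'[0] = 0x48, P'[1] = 0x23, P'[2] = 0x6E, P'[3] = 0xD9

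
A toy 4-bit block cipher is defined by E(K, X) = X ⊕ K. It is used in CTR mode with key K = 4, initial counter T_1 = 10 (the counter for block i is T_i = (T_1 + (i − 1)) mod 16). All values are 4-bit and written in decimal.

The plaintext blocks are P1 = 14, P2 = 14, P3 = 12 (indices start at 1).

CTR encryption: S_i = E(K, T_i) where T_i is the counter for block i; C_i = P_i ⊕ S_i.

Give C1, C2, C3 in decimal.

C1 = 0, C2 = 1, C3 = 4

C1: T = 10, S = E(K, T) = 14; 14 ⊕ 14 = 0.
C2: T = 11, S = E(K, T) = 15; 14 ⊕ 15 = 1.
C3: T = 12, S = E(K, T) = 8; 12 ⊕ 8 = 4.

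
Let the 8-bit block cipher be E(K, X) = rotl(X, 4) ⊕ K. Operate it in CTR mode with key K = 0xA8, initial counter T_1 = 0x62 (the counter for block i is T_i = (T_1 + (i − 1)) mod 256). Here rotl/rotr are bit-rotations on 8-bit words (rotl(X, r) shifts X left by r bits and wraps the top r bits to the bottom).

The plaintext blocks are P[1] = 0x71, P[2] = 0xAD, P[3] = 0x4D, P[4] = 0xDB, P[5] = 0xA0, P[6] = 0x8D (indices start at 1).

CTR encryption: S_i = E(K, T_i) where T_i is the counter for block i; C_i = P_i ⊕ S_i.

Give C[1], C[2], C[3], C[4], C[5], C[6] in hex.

C[1]: T = 0x62, S = E(K, T) = 0x8E; 0x71 ⊕ 0x8E = 0xFF.
C[2]: T = 0x63, S = E(K, T) = 0x9E; 0xAD ⊕ 0x9E = 0x33.
C[3]: T = 0x64, S = E(K, T) = 0xEE; 0x4D ⊕ 0xEE = 0xA3.
C[4]: T = 0x65, S = E(K, T) = 0xFE; 0xDB ⊕ 0xFE = 0x25.
C[5]: T = 0x66, S = E(K, T) = 0xCE; 0xA0 ⊕ 0xCE = 0x6E.
C[6]: T = 0x67, S = E(K, T) = 0xDE; 0x8D ⊕ 0xDE = 0x53.

C[1] = 0xFF, C[2] = 0x33, C[3] = 0xA3, C[4] = 0x25, C[5] = 0x6E, C[6] = 0x53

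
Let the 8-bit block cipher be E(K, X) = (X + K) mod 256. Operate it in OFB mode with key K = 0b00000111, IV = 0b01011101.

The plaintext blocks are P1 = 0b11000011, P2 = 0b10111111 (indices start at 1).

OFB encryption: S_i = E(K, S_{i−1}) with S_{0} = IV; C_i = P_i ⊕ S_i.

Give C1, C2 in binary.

C1: S = E(K, 0b01011101) = 0b01100100; 0b11000011 ⊕ 0b01100100 = 0b10100111.
C2: S = E(K, 0b01100100) = 0b01101011; 0b10111111 ⊕ 0b01101011 = 0b11010100.

C1 = 0b10100111, C2 = 0b11010100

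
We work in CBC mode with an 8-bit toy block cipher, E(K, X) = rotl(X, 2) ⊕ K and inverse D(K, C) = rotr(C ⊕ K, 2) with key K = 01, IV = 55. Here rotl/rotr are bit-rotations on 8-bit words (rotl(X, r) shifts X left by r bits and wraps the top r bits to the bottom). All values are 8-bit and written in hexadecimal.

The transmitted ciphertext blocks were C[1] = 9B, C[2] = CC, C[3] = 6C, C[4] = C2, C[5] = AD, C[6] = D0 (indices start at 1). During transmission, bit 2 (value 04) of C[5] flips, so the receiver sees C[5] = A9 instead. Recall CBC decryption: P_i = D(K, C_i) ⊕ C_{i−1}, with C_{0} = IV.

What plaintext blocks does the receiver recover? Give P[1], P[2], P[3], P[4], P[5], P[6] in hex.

P[1] = F3, P[2] = E8, P[3] = 97, P[4] = 9C, P[5] = E8, P[6] = DD

Only C[5] changed, to A9. In CBC, a change in C_i garbles P_i and flips the same bit in P_{i+1}. Decrypting the received ciphertext:
P[1]: D(K, 9B) = A6; A6 ⊕ 55 = F3.
P[2]: D(K, CC) = 73; 73 ⊕ 9B = E8.
P[3]: D(K, 6C) = 5B; 5B ⊕ CC = 97.
P[4]: D(K, C2) = F0; F0 ⊕ 6C = 9C.
P[5]: D(K, A9) = 2A; 2A ⊕ C2 = E8.
P[6]: D(K, D0) = 74; 74 ⊕ A9 = DD.
Blocks that differ from the original plaintext: P[5], P[6].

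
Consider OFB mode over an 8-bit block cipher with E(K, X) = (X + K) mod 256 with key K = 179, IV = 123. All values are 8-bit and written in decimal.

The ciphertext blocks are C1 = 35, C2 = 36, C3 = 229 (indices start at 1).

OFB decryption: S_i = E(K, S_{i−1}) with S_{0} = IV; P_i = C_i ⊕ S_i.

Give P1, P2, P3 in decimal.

P1 = 13, P2 = 197, P3 = 113

P1: S = E(K, 123) = 46; 35 ⊕ 46 = 13.
P2: S = E(K, 46) = 225; 36 ⊕ 225 = 197.
P3: S = E(K, 225) = 148; 229 ⊕ 148 = 113.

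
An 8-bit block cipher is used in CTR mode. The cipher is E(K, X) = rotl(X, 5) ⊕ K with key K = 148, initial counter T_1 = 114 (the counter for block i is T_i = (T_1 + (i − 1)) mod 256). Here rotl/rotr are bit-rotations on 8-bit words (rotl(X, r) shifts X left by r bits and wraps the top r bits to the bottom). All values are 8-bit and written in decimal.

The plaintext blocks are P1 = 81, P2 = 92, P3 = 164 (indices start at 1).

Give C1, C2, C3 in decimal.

CTR encryption: S_i = E(K, T_i) where T_i is the counter for block i; C_i = P_i ⊕ S_i.
C1: T = 114, S = E(K, T) = 218; 81 ⊕ 218 = 139.
C2: T = 115, S = E(K, T) = 250; 92 ⊕ 250 = 166.
C3: T = 116, S = E(K, T) = 26; 164 ⊕ 26 = 190.

C1 = 139, C2 = 166, C3 = 190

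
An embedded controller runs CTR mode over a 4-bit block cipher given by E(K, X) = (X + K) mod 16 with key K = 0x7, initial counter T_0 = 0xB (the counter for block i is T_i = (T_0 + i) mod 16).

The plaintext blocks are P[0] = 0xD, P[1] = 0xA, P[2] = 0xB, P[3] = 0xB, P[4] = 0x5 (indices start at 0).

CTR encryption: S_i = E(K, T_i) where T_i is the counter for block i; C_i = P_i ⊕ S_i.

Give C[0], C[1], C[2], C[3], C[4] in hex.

C[0]: T = 0xB, S = E(K, T) = 0x2; 0xD ⊕ 0x2 = 0xF.
C[1]: T = 0xC, S = E(K, T) = 0x3; 0xA ⊕ 0x3 = 0x9.
C[2]: T = 0xD, S = E(K, T) = 0x4; 0xB ⊕ 0x4 = 0xF.
C[3]: T = 0xE, S = E(K, T) = 0x5; 0xB ⊕ 0x5 = 0xE.
C[4]: T = 0xF, S = E(K, T) = 0x6; 0x5 ⊕ 0x6 = 0x3.

C[0] = 0xF, C[1] = 0x9, C[2] = 0xF, C[3] = 0xE, C[4] = 0x3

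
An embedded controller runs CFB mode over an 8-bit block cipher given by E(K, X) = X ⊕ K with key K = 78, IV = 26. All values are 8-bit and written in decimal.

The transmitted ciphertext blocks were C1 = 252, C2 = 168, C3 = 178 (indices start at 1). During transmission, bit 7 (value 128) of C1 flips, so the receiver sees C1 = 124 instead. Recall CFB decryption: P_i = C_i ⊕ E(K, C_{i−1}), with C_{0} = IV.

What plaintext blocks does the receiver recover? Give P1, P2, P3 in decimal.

Only C1 changed, to 124. In CFB, a change in C_i flips the same bit in P_i and garbles P_{i+1}. Decrypting the received ciphertext:
P1: E(K, 26) = 84; 124 ⊕ 84 = 40.
P2: E(K, 124) = 50; 168 ⊕ 50 = 154.
P3: E(K, 168) = 230; 178 ⊕ 230 = 84.
Blocks that differ from the original plaintext: P1, P2.

P1 = 40, P2 = 154, P3 = 84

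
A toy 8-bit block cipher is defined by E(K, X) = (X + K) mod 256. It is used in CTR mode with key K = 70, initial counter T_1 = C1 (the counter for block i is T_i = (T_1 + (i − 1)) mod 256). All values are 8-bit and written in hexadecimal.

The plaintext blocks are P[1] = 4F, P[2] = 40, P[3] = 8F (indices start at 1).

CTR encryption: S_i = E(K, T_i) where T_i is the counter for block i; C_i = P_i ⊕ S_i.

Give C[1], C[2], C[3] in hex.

C[1] = 7E, C[2] = 72, C[3] = BC

C[1]: T = C1, S = E(K, T) = 31; 4F ⊕ 31 = 7E.
C[2]: T = C2, S = E(K, T) = 32; 40 ⊕ 32 = 72.
C[3]: T = C3, S = E(K, T) = 33; 8F ⊕ 33 = BC.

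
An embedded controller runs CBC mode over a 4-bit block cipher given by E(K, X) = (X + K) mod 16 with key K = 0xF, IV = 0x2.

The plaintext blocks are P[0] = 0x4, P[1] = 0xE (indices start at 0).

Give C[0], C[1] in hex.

CBC encryption: C_i = E(K, P_i ⊕ C_{i−1}), with C_{−1} = IV.
C[0]: P[0] ⊕ 0x2 = 0x6; E(K, 0x6) = 0x5.
C[1]: P[1] ⊕ 0x5 = 0xB; E(K, 0xB) = 0xA.

C[0] = 0x5, C[1] = 0xA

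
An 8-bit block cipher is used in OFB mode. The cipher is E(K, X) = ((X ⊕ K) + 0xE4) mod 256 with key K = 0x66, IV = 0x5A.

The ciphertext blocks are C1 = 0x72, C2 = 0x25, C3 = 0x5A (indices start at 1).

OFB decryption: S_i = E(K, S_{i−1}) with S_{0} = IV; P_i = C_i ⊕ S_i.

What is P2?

P2 = 0x0F

P1: S = E(K, 0x5A) = 0x20; 0x72 ⊕ 0x20 = 0x52.
P2: S = E(K, 0x20) = 0x2A; 0x25 ⊕ 0x2A = 0x0F.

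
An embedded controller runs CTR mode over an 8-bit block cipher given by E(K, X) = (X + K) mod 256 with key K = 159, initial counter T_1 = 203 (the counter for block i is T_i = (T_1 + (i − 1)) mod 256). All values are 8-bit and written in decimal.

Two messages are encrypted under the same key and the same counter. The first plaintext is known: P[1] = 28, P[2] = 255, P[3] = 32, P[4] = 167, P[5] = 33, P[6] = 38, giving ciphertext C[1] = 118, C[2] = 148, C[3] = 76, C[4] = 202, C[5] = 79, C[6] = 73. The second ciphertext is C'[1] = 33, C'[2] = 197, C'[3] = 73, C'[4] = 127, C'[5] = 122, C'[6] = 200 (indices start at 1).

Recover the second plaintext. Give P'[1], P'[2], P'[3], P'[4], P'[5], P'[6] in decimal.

P'[1] = 75, P'[2] = 174, P'[3] = 37, P'[4] = 18, P'[5] = 20, P'[6] = 167

In CTR with a reused counter, both messages share the same keystream S_i, so C_i ⊕ C'_i = P_i ⊕ P'_i and thus P'_i = P_i ⊕ C_i ⊕ C'_i.
P'[1]: 28 ⊕ 118 ⊕ 33 = 75.
P'[2]: 255 ⊕ 148 ⊕ 197 = 174.
P'[3]: 32 ⊕ 76 ⊕ 73 = 37.
P'[4]: 167 ⊕ 202 ⊕ 127 = 18.
P'[5]: 33 ⊕ 79 ⊕ 122 = 20.
P'[6]: 38 ⊕ 73 ⊕ 200 = 167.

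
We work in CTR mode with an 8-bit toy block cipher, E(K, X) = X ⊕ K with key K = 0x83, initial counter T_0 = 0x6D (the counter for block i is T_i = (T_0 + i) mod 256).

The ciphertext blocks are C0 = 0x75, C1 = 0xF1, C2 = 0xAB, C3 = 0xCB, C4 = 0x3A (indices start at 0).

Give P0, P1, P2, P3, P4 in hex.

P0 = 0x9B, P1 = 0x1C, P2 = 0x47, P3 = 0x38, P4 = 0xC8

CTR decryption: S_i = E(K, T_i) where T_i is the counter for block i; P_i = C_i ⊕ S_i.
P0: T = 0x6D, S = E(K, T) = 0xEE; 0x75 ⊕ 0xEE = 0x9B.
P1: T = 0x6E, S = E(K, T) = 0xED; 0xF1 ⊕ 0xED = 0x1C.
P2: T = 0x6F, S = E(K, T) = 0xEC; 0xAB ⊕ 0xEC = 0x47.
P3: T = 0x70, S = E(K, T) = 0xF3; 0xCB ⊕ 0xF3 = 0x38.
P4: T = 0x71, S = E(K, T) = 0xF2; 0x3A ⊕ 0xF2 = 0xC8.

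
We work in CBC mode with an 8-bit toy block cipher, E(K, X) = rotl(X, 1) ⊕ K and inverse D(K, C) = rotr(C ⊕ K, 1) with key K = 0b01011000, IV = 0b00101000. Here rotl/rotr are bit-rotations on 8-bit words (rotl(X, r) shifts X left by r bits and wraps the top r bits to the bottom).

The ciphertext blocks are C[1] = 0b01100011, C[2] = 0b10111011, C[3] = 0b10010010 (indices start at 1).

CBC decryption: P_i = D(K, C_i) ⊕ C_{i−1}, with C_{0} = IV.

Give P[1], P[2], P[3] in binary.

P[1]: D(K, 0b01100011) = 0b10011101; 0b10011101 ⊕ 0b00101000 = 0b10110101.
P[2]: D(K, 0b10111011) = 0b11110001; 0b11110001 ⊕ 0b01100011 = 0b10010010.
P[3]: D(K, 0b10010010) = 0b01100101; 0b01100101 ⊕ 0b10111011 = 0b11011110.

P[1] = 0b10110101, P[2] = 0b10010010, P[3] = 0b11011110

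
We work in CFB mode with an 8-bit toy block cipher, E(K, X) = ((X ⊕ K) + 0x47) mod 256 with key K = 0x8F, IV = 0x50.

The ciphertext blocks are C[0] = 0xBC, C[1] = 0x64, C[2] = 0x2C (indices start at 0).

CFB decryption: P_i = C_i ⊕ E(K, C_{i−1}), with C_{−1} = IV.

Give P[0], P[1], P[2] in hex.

P[0]: E(K, 0x50) = 0x26; 0xBC ⊕ 0x26 = 0x9A.
P[1]: E(K, 0xBC) = 0x7A; 0x64 ⊕ 0x7A = 0x1E.
P[2]: E(K, 0x64) = 0x32; 0x2C ⊕ 0x32 = 0x1E.

P[0] = 0x9A, P[1] = 0x1E, P[2] = 0x1E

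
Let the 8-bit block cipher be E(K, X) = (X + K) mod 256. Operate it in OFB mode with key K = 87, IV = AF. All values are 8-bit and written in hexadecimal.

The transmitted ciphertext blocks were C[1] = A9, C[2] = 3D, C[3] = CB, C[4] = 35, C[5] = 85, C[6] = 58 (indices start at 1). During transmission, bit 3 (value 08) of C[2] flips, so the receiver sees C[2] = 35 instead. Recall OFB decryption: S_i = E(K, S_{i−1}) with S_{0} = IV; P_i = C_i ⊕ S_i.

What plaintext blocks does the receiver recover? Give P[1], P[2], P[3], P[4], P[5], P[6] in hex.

Only C[2] changed, to 35. In OFB, a change in C_i flips the same bit in P_i only; the keystream is unaffected. Decrypting the received ciphertext:
P[1]: S = E(K, AF) = 36; A9 ⊕ 36 = 9F.
P[2]: S = E(K, 36) = BD; 35 ⊕ BD = 88.
P[3]: S = E(K, BD) = 44; CB ⊕ 44 = 8F.
P[4]: S = E(K, 44) = CB; 35 ⊕ CB = FE.
P[5]: S = E(K, CB) = 52; 85 ⊕ 52 = D7.
P[6]: S = E(K, 52) = D9; 58 ⊕ D9 = 81.
Blocks that differ from the original plaintext: P[2].

P[1] = 9F, P[2] = 88, P[3] = 8F, P[4] = FE, P[5] = D7, P[6] = 81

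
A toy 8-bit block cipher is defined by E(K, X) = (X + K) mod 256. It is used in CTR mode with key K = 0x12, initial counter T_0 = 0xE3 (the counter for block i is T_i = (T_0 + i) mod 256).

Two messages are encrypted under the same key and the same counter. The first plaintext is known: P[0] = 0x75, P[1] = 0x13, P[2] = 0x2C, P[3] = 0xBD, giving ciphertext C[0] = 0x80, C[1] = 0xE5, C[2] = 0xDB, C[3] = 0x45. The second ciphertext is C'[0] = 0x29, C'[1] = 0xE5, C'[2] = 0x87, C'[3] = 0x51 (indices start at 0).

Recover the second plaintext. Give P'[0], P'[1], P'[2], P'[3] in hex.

In CTR with a reused counter, both messages share the same keystream S_i, so C_i ⊕ C'_i = P_i ⊕ P'_i and thus P'_i = P_i ⊕ C_i ⊕ C'_i.
P'[0]: 0x75 ⊕ 0x80 ⊕ 0x29 = 0xDC.
P'[1]: 0x13 ⊕ 0xE5 ⊕ 0xE5 = 0x13.
P'[2]: 0x2C ⊕ 0xDB ⊕ 0x87 = 0x70.
P'[3]: 0xBD ⊕ 0x45 ⊕ 0x51 = 0xA9.

P'[0] = 0xDC, P'[1] = 0x13, P'[2] = 0x70, P'[3] = 0xA9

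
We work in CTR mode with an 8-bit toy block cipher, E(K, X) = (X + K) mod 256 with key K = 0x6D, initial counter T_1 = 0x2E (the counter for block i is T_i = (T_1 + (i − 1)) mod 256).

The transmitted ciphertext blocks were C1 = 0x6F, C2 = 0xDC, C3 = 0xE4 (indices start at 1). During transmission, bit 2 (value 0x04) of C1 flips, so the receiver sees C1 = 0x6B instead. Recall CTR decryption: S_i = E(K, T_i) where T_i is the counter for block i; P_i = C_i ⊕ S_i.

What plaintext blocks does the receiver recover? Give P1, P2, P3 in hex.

Only C1 changed, to 0x6B. In CTR, a change in C_i flips the same bit in P_i only; the keystream is unaffected. Decrypting the received ciphertext:
P1: T = 0x2E, S = E(K, T) = 0x9B; 0x6B ⊕ 0x9B = 0xF0.
P2: T = 0x2F, S = E(K, T) = 0x9C; 0xDC ⊕ 0x9C = 0x40.
P3: T = 0x30, S = E(K, T) = 0x9D; 0xE4 ⊕ 0x9D = 0x79.
Blocks that differ from the original plaintext: P1.

P1 = 0xF0, P2 = 0x40, P3 = 0x79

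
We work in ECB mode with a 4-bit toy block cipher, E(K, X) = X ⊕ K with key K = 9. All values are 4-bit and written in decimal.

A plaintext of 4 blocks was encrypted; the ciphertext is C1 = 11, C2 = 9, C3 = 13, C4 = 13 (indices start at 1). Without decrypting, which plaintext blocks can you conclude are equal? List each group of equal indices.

ECB encrypts each block independently with the same key, so equal ciphertext blocks imply equal plaintext blocks.
C3 = C4 = 13, so P3 = P4.

P3 = P4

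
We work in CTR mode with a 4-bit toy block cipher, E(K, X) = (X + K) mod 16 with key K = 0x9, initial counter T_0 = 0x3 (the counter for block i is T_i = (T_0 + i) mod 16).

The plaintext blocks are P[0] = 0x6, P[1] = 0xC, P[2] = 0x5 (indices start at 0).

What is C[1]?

CTR encryption: S_i = E(K, T_i) where T_i is the counter for block i; C_i = P_i ⊕ S_i.
C[0]: T = 0x3, S = E(K, T) = 0xC; 0x6 ⊕ 0xC = 0xA.
C[1]: T = 0x4, S = E(K, T) = 0xD; 0xC ⊕ 0xD = 0x1.

C[1] = 0x1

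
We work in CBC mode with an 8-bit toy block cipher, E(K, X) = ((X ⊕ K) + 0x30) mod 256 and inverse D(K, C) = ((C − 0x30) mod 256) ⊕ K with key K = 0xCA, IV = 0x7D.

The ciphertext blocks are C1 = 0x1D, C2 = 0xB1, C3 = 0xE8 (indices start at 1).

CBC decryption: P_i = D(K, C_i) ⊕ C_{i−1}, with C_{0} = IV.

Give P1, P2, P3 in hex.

P1 = 0x5A, P2 = 0x56, P3 = 0xC3

P1: D(K, 0x1D) = 0x27; 0x27 ⊕ 0x7D = 0x5A.
P2: D(K, 0xB1) = 0x4B; 0x4B ⊕ 0x1D = 0x56.
P3: D(K, 0xE8) = 0x72; 0x72 ⊕ 0xB1 = 0xC3.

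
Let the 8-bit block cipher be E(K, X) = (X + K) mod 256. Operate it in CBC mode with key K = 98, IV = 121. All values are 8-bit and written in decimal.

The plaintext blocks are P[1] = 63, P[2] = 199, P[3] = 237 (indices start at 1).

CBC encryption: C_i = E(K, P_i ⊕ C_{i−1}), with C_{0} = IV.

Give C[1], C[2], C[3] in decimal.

C[1] = 168, C[2] = 209, C[3] = 158

C[1]: P[1] ⊕ 121 = 70; E(K, 70) = 168.
C[2]: P[2] ⊕ 168 = 111; E(K, 111) = 209.
C[3]: P[3] ⊕ 209 = 60; E(K, 60) = 158.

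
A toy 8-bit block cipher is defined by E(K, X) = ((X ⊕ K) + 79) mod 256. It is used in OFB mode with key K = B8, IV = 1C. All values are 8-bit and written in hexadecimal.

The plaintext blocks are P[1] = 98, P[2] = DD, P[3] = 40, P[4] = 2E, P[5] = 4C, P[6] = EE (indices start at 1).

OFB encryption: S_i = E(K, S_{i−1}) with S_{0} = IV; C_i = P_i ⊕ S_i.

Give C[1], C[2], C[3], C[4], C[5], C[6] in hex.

C[1]: S = E(K, 1C) = 1D; 98 ⊕ 1D = 85.
C[2]: S = E(K, 1D) = 1E; DD ⊕ 1E = C3.
C[3]: S = E(K, 1E) = 1F; 40 ⊕ 1F = 5F.
C[4]: S = E(K, 1F) = 20; 2E ⊕ 20 = 0E.
C[5]: S = E(K, 20) = 11; 4C ⊕ 11 = 5D.
C[6]: S = E(K, 11) = 22; EE ⊕ 22 = CC.

C[1] = 85, C[2] = C3, C[3] = 5F, C[4] = 0E, C[5] = 5D, C[6] = CC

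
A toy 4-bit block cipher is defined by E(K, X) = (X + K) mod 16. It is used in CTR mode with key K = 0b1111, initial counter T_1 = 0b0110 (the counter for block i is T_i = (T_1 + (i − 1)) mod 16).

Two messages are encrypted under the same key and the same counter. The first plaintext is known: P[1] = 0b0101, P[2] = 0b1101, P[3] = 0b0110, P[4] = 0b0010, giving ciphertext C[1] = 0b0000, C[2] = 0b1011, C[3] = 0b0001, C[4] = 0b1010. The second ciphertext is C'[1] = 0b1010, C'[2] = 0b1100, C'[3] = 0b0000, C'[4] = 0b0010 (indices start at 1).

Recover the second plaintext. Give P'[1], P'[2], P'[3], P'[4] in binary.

P'[1] = 0b1111, P'[2] = 0b1010, P'[3] = 0b0111, P'[4] = 0b1010

In CTR with a reused counter, both messages share the same keystream S_i, so C_i ⊕ C'_i = P_i ⊕ P'_i and thus P'_i = P_i ⊕ C_i ⊕ C'_i.
P'[1]: 0b0101 ⊕ 0b0000 ⊕ 0b1010 = 0b1111.
P'[2]: 0b1101 ⊕ 0b1011 ⊕ 0b1100 = 0b1010.
P'[3]: 0b0110 ⊕ 0b0001 ⊕ 0b0000 = 0b0111.
P'[4]: 0b0010 ⊕ 0b1010 ⊕ 0b0010 = 0b1010.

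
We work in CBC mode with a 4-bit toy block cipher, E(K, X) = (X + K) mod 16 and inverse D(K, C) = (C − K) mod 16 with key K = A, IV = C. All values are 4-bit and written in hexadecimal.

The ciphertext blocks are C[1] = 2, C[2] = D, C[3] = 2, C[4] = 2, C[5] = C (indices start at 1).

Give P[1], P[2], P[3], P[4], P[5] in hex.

CBC decryption: P_i = D(K, C_i) ⊕ C_{i−1}, with C_{0} = IV.
P[1]: D(K, 2) = 8; 8 ⊕ C = 4.
P[2]: D(K, D) = 3; 3 ⊕ 2 = 1.
P[3]: D(K, 2) = 8; 8 ⊕ D = 5.
P[4]: D(K, 2) = 8; 8 ⊕ 2 = A.
P[5]: D(K, C) = 2; 2 ⊕ 2 = 0.

P[1] = 4, P[2] = 1, P[3] = 5, P[4] = A, P[5] = 0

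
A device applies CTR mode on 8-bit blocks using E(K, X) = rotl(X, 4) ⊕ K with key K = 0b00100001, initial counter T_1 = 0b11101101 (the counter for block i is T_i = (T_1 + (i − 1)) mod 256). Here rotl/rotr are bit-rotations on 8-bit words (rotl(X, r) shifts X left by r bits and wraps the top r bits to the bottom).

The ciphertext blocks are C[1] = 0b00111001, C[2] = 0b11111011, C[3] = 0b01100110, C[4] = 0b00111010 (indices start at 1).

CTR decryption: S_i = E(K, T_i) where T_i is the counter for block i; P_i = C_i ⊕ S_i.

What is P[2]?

P[2]: T = 0b11101110, S = E(K, T) = 0b11001111; 0b11111011 ⊕ 0b11001111 = 0b00110100.

P[2] = 0b00110100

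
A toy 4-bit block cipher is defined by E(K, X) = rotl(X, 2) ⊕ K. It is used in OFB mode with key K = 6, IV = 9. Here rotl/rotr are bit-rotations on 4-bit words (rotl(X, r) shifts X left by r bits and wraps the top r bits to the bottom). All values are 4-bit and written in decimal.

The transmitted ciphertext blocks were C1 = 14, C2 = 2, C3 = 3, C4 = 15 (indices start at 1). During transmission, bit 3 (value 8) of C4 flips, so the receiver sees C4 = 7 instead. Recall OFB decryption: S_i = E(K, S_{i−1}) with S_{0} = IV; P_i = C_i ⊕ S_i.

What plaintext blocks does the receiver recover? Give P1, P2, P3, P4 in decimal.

Only C4 changed, to 7. In OFB, a change in C_i flips the same bit in P_i only; the keystream is unaffected. Decrypting the received ciphertext:
P1: S = E(K, 9) = 0; 14 ⊕ 0 = 14.
P2: S = E(K, 0) = 6; 2 ⊕ 6 = 4.
P3: S = E(K, 6) = 15; 3 ⊕ 15 = 12.
P4: S = E(K, 15) = 9; 7 ⊕ 9 = 14.
Blocks that differ from the original plaintext: P4.

P1 = 14, P2 = 4, P3 = 12, P4 = 14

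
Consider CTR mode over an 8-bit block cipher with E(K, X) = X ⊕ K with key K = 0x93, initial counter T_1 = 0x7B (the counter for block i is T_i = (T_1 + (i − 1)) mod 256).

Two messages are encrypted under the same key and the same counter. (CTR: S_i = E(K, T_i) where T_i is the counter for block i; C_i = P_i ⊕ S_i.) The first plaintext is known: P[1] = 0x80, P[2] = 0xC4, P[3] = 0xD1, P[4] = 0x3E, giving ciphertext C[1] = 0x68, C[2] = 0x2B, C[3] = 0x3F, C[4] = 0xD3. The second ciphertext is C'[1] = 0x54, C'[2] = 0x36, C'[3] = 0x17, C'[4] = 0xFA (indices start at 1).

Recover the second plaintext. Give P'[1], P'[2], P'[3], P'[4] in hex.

In CTR with a reused counter, both messages share the same keystream S_i, so C_i ⊕ C'_i = P_i ⊕ P'_i and thus P'_i = P_i ⊕ C_i ⊕ C'_i.
P'[1]: 0x80 ⊕ 0x68 ⊕ 0x54 = 0xBC.
P'[2]: 0xC4 ⊕ 0x2B ⊕ 0x36 = 0xD9.
P'[3]: 0xD1 ⊕ 0x3F ⊕ 0x17 = 0xF9.
P'[4]: 0x3E ⊕ 0xD3 ⊕ 0xFA = 0x17.

P'[1] = 0xBC, P'[2] = 0xD9, P'[3] = 0xF9, P'[4] = 0x17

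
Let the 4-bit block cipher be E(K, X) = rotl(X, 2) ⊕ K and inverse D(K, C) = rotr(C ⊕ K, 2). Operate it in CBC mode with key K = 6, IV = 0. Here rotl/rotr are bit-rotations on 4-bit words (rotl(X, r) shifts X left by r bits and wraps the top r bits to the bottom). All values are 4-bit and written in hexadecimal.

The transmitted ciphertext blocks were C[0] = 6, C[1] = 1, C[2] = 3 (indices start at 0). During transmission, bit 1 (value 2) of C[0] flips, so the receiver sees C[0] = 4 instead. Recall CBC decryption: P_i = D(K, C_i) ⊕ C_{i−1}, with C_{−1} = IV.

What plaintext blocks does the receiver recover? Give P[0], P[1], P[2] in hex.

Only C[0] changed, to 4. In CBC, a change in C_i garbles P_i and flips the same bit in P_{i+1}. Decrypting the received ciphertext:
P[0]: D(K, 4) = 8; 8 ⊕ 0 = 8.
P[1]: D(K, 1) = D; D ⊕ 4 = 9.
P[2]: D(K, 3) = 5; 5 ⊕ 1 = 4.
Blocks that differ from the original plaintext: P[0], P[1].

P[0] = 8, P[1] = 9, P[2] = 4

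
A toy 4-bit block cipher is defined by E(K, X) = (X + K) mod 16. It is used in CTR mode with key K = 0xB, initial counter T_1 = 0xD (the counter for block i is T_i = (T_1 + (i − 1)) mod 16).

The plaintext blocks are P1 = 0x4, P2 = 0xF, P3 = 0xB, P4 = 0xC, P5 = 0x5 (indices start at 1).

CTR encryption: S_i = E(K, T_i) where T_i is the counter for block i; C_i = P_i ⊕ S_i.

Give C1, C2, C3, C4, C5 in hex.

C1: T = 0xD, S = E(K, T) = 0x8; 0x4 ⊕ 0x8 = 0xC.
C2: T = 0xE, S = E(K, T) = 0x9; 0xF ⊕ 0x9 = 0x6.
C3: T = 0xF, S = E(K, T) = 0xA; 0xB ⊕ 0xA = 0x1.
C4: T = 0x0, S = E(K, T) = 0xB; 0xC ⊕ 0xB = 0x7.
C5: T = 0x1, S = E(K, T) = 0xC; 0x5 ⊕ 0xC = 0x9.

C1 = 0xC, C2 = 0x6, C3 = 0x1, C4 = 0x7, C5 = 0x9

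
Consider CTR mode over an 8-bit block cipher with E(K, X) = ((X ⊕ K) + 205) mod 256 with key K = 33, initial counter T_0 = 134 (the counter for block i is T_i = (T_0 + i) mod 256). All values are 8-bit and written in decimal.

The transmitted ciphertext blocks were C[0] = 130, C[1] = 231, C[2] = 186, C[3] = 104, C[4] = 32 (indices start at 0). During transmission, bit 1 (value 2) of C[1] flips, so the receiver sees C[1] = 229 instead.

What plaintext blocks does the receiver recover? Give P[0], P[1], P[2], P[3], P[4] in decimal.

P[0] = 246, P[1] = 150, P[2] = 204, P[3] = 29, P[4] = 88

CTR decryption: S_i = E(K, T_i) where T_i is the counter for block i; P_i = C_i ⊕ S_i.
Only C[1] changed, to 229. In CTR, a change in C_i flips the same bit in P_i only; the keystream is unaffected. Decrypting the received ciphertext:
P[0]: T = 134, S = E(K, T) = 116; 130 ⊕ 116 = 246.
P[1]: T = 135, S = E(K, T) = 115; 229 ⊕ 115 = 150.
P[2]: T = 136, S = E(K, T) = 118; 186 ⊕ 118 = 204.
P[3]: T = 137, S = E(K, T) = 117; 104 ⊕ 117 = 29.
P[4]: T = 138, S = E(K, T) = 120; 32 ⊕ 120 = 88.
Blocks that differ from the original plaintext: P[1].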